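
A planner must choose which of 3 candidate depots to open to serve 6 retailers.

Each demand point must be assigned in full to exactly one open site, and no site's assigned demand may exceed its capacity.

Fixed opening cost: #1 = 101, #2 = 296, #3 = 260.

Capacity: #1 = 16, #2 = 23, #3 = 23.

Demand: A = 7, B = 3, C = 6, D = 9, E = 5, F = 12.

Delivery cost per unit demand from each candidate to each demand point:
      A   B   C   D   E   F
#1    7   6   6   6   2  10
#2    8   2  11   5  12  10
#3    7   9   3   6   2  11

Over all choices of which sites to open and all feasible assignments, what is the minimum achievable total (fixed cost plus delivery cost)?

820

Open {#2, #3}; cheapest assignment that respects the capacities:
  #2 (cap 23, load 22): A, B, F — cost 7×8 + 3×2 + 12×10 = 182
  #3 (cap 23, load 20): C, D, E — cost 6×3 + 9×6 + 5×2 = 82
  Shipping 264, fixed 556 → total 820.
  Any other capacity-feasible assignment to {#2, #3} ships for at least 264.
Compare {#1, #2, #3}: its best feasible assignment gives total 905.
Every other set of open sites that can feasibly serve all demand totals ≥ 905 even under its best assignment. Minimum: 820.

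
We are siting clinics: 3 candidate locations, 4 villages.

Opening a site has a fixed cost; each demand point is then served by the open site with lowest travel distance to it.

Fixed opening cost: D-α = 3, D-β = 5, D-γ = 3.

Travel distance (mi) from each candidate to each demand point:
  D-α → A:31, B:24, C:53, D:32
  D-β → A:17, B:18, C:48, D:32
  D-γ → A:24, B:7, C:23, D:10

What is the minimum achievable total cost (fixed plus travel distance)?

Open {D-β, D-γ}: assign each demand point to its cheapest open site.
  A→D-β 17, B→D-γ 7, C→D-γ 23, D→D-γ 10
  travel distance 57, fixed 8 → total 65.
Compare {D-γ}: travel distance 64 + fixed 3 = 67.
Compare {D-α, D-β, D-γ}: travel distance 57 + fixed 11 = 68.
Compare {D-α, D-γ}: travel distance 64 + fixed 6 = 70.
All other subsets cost ≥ 67. Minimum total cost: 65.

65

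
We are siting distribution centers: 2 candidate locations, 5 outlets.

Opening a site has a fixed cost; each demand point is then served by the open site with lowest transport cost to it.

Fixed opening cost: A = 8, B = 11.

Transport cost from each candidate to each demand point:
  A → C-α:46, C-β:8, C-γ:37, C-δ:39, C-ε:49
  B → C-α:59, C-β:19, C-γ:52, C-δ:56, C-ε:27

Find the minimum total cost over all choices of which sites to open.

176

Open {A, B}: assign each demand point to its cheapest open site.
  C-α→A 46, C-β→A 8, C-γ→A 37, C-δ→A 39, C-ε→B 27
  transport cost 157, fixed 19 → total 176.
Compare {A}: transport cost 179 + fixed 8 = 187.
Compare {B}: transport cost 213 + fixed 11 = 224.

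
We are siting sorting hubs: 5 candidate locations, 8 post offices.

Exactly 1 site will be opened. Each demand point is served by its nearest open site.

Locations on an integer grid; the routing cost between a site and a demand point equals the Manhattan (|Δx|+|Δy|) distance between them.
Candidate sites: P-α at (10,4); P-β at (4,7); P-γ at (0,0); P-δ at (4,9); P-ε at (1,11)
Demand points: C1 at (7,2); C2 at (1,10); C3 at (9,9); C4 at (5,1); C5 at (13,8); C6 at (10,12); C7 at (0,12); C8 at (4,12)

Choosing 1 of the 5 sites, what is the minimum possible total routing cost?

57

Open {P-δ}.
  C1→P-δ 10, C2→P-δ 4, C3→P-δ 5, C4→P-δ 9, C5→P-δ 10, C6→P-δ 9, C7→P-δ 7, C8→P-δ 3  ⇒ total 57.
Compare {P-β}: total 63.
Compare {P-ε}: total 71.
No size-1 selection does better; minimum is 57.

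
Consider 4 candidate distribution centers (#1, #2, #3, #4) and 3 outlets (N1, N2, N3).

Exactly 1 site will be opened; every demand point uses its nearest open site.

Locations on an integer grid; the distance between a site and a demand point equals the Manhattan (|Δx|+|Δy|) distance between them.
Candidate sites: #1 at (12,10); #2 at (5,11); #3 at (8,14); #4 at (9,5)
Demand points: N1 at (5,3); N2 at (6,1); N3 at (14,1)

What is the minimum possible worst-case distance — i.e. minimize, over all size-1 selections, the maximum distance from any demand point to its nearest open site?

9

Open {#4}.
  Farthest demand point is N3 at distance 9 (to #4); all others are ≤ 9.
With {#1} the worst case is 15.
With {#2} the worst case is 19.
No size-1 selection achieves below 9.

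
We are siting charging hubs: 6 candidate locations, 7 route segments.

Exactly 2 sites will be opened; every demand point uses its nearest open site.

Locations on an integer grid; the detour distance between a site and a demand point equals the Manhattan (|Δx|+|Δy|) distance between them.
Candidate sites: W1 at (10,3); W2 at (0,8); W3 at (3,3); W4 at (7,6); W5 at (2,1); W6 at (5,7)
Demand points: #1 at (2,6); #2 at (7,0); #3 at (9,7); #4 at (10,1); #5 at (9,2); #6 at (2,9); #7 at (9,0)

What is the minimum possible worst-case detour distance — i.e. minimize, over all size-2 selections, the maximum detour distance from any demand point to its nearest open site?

6

Open {W1, W2}.
  Farthest demand point is #2 at detour distance 6 (to W1); all others are ≤ 6.
With {W1, W6} the worst case is 6.
With {W1, W3} the worst case is 7.
No size-2 selection achieves below 6.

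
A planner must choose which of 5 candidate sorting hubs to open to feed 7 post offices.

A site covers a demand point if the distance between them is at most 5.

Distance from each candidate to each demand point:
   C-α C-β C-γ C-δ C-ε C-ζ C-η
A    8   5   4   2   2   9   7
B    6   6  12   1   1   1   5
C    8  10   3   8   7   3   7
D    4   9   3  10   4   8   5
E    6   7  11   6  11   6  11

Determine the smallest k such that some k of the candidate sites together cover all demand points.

3

Coverage sets (demand points within 5 of each site):
  A: {C-β, C-γ, C-δ, C-ε}
  B: {C-δ, C-ε, C-ζ, C-η}
  C: {C-γ, C-ζ}
  D: {C-α, C-γ, C-ε, C-η}
  E: {}
No 2 sites suffice: every size-2 union leaves at least one demand point uncovered.
But {A, B, D} covers everything, so the minimum is 3.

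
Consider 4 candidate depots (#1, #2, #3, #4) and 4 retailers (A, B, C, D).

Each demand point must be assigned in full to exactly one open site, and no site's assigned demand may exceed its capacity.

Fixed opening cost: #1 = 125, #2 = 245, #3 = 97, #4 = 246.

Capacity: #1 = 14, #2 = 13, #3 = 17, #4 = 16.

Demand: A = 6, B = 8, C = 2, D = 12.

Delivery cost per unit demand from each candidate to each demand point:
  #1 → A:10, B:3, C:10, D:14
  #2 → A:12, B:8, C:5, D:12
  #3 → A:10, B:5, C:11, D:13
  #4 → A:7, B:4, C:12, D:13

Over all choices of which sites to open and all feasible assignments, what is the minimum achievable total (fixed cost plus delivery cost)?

484

Open {#1, #3}; cheapest assignment that respects the capacities:
  #1 (cap 14, load 14): A, B — cost 6×10 + 8×3 = 84
  #3 (cap 17, load 14): C, D — cost 2×11 + 12×13 = 178
  Shipping 262, fixed 222 → total 484.
  Any other capacity-feasible assignment to {#1, #3} ships for at least 262.
Compare {#3, #4}: its best feasible assignment gives total 595.
Compare {#2, #3}: its best feasible assignment gives total 608.
Every other set of open sites that can feasibly serve all demand totals ≥ 595 even under its best assignment. Minimum: 484.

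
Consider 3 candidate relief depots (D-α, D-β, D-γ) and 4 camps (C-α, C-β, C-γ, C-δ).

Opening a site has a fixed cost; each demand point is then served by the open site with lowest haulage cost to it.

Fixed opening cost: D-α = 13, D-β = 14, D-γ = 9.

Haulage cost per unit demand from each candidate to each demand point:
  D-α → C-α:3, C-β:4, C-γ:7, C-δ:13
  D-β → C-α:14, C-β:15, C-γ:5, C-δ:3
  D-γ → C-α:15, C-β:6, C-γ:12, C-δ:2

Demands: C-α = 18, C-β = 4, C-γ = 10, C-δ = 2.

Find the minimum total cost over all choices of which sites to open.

Open {D-α, D-β}: assign each demand point to its cheapest open site.
  C-α→D-α 18×3=54, C-β→D-α 4×4=16, C-γ→D-β 10×5=50, C-δ→D-β 2×3=6
  haulage cost 126, fixed 27 → total 153.
Compare {D-α, D-β, D-γ}: haulage cost 124 + fixed 36 = 160.
Compare {D-α, D-γ}: haulage cost 144 + fixed 22 = 166.
Compare {D-α}: haulage cost 166 + fixed 13 = 179.
All other subsets cost ≥ 160. Minimum total cost: 153.

153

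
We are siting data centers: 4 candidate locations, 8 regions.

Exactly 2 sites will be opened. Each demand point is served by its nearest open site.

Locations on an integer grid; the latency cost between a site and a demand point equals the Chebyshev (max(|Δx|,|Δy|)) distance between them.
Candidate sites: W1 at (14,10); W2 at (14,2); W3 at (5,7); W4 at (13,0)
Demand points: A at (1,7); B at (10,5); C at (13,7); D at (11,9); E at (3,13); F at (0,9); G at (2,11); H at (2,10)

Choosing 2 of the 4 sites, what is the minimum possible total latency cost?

Open {W1, W3}.
  A→W3 4, B→W1 5, C→W1 3, D→W1 3, E→W3 6, F→W3 5, G→W3 4, H→W3 3  ⇒ total 33.
Compare {W2, W3}: total 37.
Compare {W3, W4}: total 40.
No size-2 selection does better; minimum is 33.

33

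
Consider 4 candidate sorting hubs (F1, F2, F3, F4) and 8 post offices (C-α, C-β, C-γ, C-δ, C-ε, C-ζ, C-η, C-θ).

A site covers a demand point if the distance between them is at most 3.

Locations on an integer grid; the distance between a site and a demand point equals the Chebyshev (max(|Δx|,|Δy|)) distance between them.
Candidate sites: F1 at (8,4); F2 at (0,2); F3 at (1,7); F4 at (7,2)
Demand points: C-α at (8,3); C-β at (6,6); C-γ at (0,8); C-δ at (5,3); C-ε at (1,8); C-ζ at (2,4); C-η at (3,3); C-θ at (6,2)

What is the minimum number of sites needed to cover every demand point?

Coverage sets (demand points within 3 of each site):
  F1: {C-α, C-β, C-δ, C-θ}
  F2: {C-ζ, C-η}
  F3: {C-γ, C-ε, C-ζ}
  F4: {C-α, C-δ, C-θ}
No 2 sites suffice: every size-2 union leaves at least one demand point uncovered.
But {F1, F2, F3} covers everything, so the minimum is 3.

3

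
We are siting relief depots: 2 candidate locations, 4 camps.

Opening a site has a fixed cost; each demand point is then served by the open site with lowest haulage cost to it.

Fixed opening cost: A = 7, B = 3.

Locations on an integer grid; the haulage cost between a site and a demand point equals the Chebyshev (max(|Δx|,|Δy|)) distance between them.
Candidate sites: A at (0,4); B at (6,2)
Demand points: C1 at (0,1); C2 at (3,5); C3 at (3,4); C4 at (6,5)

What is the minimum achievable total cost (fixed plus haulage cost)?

18

Open {B}: assign each demand point to its cheapest open site.
  C1→B 6, C2→B 3, C3→B 3, C4→B 3
  haulage cost 15, fixed 3 → total 18.
Compare {A}: haulage cost 15 + fixed 7 = 22.
Compare {A, B}: haulage cost 12 + fixed 10 = 22.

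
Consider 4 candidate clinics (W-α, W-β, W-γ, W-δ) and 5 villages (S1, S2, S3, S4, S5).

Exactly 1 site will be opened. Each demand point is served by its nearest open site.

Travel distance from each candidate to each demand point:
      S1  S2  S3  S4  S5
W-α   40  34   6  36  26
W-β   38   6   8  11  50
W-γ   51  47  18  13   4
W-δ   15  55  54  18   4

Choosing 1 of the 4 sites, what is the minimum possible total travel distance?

113

Open {W-β}.
  S1→W-β 38, S2→W-β 6, S3→W-β 8, S4→W-β 11, S5→W-β 50  ⇒ total 113.
Compare {W-γ}: total 133.
Compare {W-α}: total 142.
No size-1 selection does better; minimum is 113.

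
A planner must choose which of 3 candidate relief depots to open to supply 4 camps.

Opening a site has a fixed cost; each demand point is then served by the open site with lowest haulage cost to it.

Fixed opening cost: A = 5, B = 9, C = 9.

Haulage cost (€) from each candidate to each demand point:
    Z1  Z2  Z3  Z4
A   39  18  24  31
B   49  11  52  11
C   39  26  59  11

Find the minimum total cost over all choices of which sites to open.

Open {A, B}: assign each demand point to its cheapest open site.
  Z1→A 39, Z2→B 11, Z3→A 24, Z4→B 11
  haulage cost 85, fixed 14 → total 99.
Compare {A, C}: haulage cost 92 + fixed 14 = 106.
Compare {A, B, C}: haulage cost 85 + fixed 23 = 108.
Compare {A}: haulage cost 112 + fixed 5 = 117.
All other subsets cost ≥ 106. Minimum total cost: 99.

99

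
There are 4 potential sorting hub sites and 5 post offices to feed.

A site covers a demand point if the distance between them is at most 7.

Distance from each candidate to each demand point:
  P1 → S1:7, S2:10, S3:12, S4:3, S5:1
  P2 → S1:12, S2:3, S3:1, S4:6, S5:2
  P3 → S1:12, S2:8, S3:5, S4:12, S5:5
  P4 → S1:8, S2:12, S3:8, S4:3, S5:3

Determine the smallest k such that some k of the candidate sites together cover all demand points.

2

Coverage sets (demand points within 7 of each site):
  P1: {S1, S4, S5}
  P2: {S2, S3, S4, S5}
  P3: {S3, S5}
  P4: {S4, S5}
No single site covers all 5 demand points.
But {P1, P2} covers everything, so the minimum is 2.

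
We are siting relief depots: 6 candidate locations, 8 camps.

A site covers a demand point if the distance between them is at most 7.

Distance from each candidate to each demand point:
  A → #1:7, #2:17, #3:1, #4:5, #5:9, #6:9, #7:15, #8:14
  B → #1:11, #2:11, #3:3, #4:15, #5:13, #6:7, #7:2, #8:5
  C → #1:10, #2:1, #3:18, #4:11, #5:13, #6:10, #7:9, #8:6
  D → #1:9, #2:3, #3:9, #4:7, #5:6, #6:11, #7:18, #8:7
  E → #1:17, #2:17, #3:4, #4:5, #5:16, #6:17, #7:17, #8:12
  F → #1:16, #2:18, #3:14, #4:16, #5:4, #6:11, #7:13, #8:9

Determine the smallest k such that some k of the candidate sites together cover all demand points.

3

Coverage sets (demand points within 7 of each site):
  A: {#1, #3, #4}
  B: {#3, #6, #7, #8}
  C: {#2, #8}
  D: {#2, #4, #5, #8}
  E: {#3, #4}
  F: {#5}
No 2 sites suffice: every size-2 union leaves at least one demand point uncovered.
But {A, B, D} covers everything, so the minimum is 3.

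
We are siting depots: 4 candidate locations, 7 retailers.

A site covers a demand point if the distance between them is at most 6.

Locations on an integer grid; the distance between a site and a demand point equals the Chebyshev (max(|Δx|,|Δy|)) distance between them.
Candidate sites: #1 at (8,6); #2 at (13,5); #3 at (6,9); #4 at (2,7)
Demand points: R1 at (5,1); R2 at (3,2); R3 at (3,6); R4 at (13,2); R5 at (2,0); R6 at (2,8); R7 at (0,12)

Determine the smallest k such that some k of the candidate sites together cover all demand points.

Coverage sets (demand points within 6 of each site):
  #1: {R1, R2, R3, R4, R5, R6}
  #2: {R4}
  #3: {R3, R6, R7}
  #4: {R1, R2, R3, R6, R7}
No single site covers all 7 demand points.
But {#1, #3} covers everything, so the minimum is 2.

2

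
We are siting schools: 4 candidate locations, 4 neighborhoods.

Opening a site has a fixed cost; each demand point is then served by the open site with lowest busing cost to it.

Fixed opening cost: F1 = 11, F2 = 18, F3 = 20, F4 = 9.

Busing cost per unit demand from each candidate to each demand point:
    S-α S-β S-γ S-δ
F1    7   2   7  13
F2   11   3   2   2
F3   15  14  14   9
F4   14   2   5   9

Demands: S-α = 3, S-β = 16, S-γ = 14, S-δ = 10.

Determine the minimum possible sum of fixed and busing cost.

Open {F1, F2}: assign each demand point to its cheapest open site.
  S-α→F1 3×7=21, S-β→F1 16×2=32, S-γ→F2 14×2=28, S-δ→F2 10×2=20
  busing cost 101, fixed 29 → total 130.
Compare {F1, F2, F4}: busing cost 101 + fixed 38 = 139.
Compare {F2, F4}: busing cost 113 + fixed 27 = 140.
Compare {F2}: busing cost 129 + fixed 18 = 147.
All other subsets cost ≥ 139. Minimum total cost: 130.

130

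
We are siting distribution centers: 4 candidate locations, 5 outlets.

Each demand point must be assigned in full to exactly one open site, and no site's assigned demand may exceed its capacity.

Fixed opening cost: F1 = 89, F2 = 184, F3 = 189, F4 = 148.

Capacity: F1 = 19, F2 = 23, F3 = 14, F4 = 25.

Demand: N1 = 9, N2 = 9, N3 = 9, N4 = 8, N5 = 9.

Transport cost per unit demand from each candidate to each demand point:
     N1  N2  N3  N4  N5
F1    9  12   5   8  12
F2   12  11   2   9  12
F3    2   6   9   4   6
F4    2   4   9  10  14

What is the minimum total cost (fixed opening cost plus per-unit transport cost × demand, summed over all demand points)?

643

Open {F1, F3, F4}; cheapest assignment that respects the capacities:
  F1 (cap 19, load 17): N3, N4 — cost 9×5 + 8×8 = 109
  F3 (cap 14, load 9): N5 — cost 9×6 = 54
  F4 (cap 25, load 18): N1, N2 — cost 9×2 + 9×4 = 54
  Shipping 217, fixed 426 → total 643.
  Any other capacity-feasible assignment to {F1, F3, F4} ships for at least 217.
Compare {F1, F2, F4}: its best feasible assignment gives total 665.
Compare {F2, F3, F4}: its best feasible assignment gives total 719.
Every other set of open sites that can feasibly serve all demand totals ≥ 665 even under its best assignment. Minimum: 643.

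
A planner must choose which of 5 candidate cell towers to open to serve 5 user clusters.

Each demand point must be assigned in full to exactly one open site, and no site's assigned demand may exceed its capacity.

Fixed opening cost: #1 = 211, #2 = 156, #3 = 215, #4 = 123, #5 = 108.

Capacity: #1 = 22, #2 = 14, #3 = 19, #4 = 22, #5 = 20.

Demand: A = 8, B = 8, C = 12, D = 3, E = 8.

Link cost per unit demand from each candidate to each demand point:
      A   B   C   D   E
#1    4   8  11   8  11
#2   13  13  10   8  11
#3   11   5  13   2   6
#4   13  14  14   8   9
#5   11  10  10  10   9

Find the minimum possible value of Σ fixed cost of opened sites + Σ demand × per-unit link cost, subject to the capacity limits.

625

Open {#3, #5}; cheapest assignment that respects the capacities:
  #3 (cap 19, load 19): B, D, E — cost 8×5 + 3×2 + 8×6 = 94
  #5 (cap 20, load 20): A, C — cost 8×11 + 12×10 = 208
  Shipping 302, fixed 323 → total 625.
  Any other capacity-feasible assignment to {#3, #5} ships for at least 302.
Compare {#1, #5}: its best feasible assignment gives total 631.
Compare {#4, #5}: its best feasible assignment gives total 631.
Every other set of open sites that can feasibly serve all demand totals ≥ 631 even under its best assignment. Minimum: 625.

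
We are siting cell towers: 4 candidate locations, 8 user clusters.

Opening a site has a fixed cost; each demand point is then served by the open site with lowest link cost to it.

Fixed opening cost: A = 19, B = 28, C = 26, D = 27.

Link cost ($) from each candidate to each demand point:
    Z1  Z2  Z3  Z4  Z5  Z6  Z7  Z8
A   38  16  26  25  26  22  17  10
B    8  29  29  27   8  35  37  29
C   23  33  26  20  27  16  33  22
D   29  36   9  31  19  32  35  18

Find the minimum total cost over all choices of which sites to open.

179

Open {A, B}: assign each demand point to its cheapest open site.
  Z1→B 8, Z2→A 16, Z3→A 26, Z4→A 25, Z5→B 8, Z6→A 22, Z7→A 17, Z8→A 10
  link cost 132, fixed 47 → total 179.
Compare {A, B, D}: link cost 115 + fixed 74 = 189.
Compare {A, D}: link cost 147 + fixed 46 = 193.
Compare {A, B, C}: link cost 121 + fixed 73 = 194.
All other subsets cost ≥ 189. Minimum total cost: 179.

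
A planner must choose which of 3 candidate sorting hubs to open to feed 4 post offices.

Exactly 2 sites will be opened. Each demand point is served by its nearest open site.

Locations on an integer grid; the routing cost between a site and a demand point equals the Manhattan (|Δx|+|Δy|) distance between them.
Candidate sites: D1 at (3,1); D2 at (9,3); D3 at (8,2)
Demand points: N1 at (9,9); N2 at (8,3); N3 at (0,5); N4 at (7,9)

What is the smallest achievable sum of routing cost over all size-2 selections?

Open {D1, D2}.
  N1→D2 6, N2→D2 1, N3→D1 7, N4→D2 8  ⇒ total 22.
Compare {D1, D3}: total 24.
Compare {D2, D3}: total 26.

22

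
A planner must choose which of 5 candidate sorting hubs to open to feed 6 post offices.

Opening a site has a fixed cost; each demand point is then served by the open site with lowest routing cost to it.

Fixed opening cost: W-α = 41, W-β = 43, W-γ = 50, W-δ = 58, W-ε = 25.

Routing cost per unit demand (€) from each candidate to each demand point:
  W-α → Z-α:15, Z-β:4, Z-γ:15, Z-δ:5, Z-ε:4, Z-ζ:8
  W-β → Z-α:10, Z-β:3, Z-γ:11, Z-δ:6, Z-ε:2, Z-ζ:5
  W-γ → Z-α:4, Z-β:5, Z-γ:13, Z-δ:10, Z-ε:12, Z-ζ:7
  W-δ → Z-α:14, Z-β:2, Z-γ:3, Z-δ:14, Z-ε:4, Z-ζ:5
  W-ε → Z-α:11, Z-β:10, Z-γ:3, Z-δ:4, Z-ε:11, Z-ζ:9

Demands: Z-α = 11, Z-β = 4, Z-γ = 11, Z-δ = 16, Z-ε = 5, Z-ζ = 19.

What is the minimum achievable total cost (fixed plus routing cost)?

376

Open {W-β, W-γ, W-ε}: assign each demand point to its cheapest open site.
  Z-α→W-γ 11×4=44, Z-β→W-β 4×3=12, Z-γ→W-ε 11×3=33, Z-δ→W-ε 16×4=64, Z-ε→W-β 5×2=10, Z-ζ→W-β 19×5=95
  routing cost 258, fixed 118 → total 376.
Compare {W-β, W-ε}: routing cost 324 + fixed 68 = 392.
Compare {W-γ, W-δ, W-ε}: routing cost 264 + fixed 133 = 397.
Compare {W-α, W-β, W-γ, W-ε}: routing cost 258 + fixed 159 = 417.
All other subsets cost ≥ 392. Minimum total cost: 376.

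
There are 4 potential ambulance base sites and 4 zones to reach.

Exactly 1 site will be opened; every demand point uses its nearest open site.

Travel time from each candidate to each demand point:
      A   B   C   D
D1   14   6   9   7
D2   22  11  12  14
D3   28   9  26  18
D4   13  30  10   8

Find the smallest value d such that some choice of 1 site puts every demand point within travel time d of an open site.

Open {D1}.
  Farthest demand point is A at travel time 14 (to D1); all others are ≤ 14.
With {D2} the worst case is 22.
With {D3} the worst case is 28.
No size-1 selection achieves below 14.

14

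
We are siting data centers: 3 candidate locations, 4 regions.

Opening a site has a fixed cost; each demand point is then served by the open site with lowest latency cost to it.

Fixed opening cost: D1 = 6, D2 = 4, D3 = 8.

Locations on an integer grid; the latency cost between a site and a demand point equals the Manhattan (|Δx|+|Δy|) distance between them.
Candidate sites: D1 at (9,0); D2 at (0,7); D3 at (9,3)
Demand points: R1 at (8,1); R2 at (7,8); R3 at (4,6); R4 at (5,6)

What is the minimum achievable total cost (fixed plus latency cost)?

Open {D1, D2}: assign each demand point to its cheapest open site.
  R1→D1 2, R2→D2 8, R3→D2 5, R4→D2 6
  latency cost 21, fixed 10 → total 31.
Compare {D3}: latency cost 25 + fixed 8 = 33.
Compare {D2, D3}: latency cost 21 + fixed 12 = 33.
Compare {D2}: latency cost 33 + fixed 4 = 37.
All other subsets cost ≥ 33. Minimum total cost: 31.

31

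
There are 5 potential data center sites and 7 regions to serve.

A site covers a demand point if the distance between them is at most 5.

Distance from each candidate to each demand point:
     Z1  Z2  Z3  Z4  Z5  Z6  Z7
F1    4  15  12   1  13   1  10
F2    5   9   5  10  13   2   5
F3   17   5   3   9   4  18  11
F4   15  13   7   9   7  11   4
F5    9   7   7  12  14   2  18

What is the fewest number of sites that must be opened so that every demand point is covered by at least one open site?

3

Coverage sets (demand points within 5 of each site):
  F1: {Z1, Z4, Z6}
  F2: {Z1, Z3, Z6, Z7}
  F3: {Z2, Z3, Z5}
  F4: {Z7}
  F5: {Z6}
No 2 sites suffice: every size-2 union leaves at least one demand point uncovered.
But {F1, F2, F3} covers everything, so the minimum is 3.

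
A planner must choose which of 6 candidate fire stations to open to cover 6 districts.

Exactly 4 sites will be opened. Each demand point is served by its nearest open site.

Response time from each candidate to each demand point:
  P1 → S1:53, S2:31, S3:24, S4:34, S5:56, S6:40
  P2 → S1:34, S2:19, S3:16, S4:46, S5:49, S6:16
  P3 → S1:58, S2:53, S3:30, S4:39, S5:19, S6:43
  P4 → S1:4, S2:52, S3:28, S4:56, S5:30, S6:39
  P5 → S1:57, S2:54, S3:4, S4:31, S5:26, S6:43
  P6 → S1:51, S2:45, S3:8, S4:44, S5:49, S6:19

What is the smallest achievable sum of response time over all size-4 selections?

93

Open {P2, P3, P4, P5}.
  S1→P4 4, S2→P2 19, S3→P5 4, S4→P5 31, S5→P3 19, S6→P2 16  ⇒ total 93.
Compare {P1, P2, P4, P5}: total 100.
Compare {P2, P4, P5, P6}: total 100.
No size-4 selection does better; minimum is 93.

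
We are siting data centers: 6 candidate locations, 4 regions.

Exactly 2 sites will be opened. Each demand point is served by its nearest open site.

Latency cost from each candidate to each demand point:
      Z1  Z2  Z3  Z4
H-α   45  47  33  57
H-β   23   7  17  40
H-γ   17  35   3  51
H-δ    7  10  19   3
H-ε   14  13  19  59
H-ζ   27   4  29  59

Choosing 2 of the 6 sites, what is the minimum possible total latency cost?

23

Open {H-γ, H-δ}.
  Z1→H-δ 7, Z2→H-δ 10, Z3→H-γ 3, Z4→H-δ 3  ⇒ total 23.
Compare {H-δ, H-ζ}: total 33.
Compare {H-β, H-δ}: total 34.
No size-2 selection does better; minimum is 23.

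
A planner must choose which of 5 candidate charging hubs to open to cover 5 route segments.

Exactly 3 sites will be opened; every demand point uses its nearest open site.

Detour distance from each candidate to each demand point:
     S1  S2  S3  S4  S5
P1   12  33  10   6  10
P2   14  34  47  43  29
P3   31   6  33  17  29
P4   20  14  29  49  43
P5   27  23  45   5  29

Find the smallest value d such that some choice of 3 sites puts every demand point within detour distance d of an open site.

Open {P1, P2, P3}.
  Farthest demand point is S1 at detour distance 12 (to P1); all others are ≤ 12.
With {P1, P3, P4} the worst case is 12.
With {P1, P3, P5} the worst case is 12.
No size-3 selection achieves below 12.

12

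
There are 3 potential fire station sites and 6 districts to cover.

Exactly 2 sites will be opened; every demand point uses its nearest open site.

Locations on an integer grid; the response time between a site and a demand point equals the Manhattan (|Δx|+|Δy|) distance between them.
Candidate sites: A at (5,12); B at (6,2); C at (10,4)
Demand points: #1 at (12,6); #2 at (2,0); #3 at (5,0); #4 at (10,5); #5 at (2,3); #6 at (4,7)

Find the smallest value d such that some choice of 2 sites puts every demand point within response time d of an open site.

7

Open {B, C}.
  Farthest demand point is #6 at response time 7 (to B); all others are ≤ 7.
With {A, B} the worst case is 10.
With {A, C} the worst case is 12.
No size-2 selection achieves below 7.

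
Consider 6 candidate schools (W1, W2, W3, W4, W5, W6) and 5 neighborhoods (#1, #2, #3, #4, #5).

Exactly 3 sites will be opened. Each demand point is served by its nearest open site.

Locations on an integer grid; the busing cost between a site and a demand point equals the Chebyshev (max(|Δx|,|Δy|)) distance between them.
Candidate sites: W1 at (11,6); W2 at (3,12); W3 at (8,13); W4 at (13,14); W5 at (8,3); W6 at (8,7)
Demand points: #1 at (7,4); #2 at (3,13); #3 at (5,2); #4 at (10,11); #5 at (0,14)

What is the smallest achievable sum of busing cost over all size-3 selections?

Open {W2, W3, W5}.
  #1→W5 1, #2→W2 1, #3→W5 3, #4→W3 2, #5→W2 3  ⇒ total 10.
Compare {W2, W4, W5}: total 11.
Compare {W2, W5, W6}: total 12.
No size-3 selection does better; minimum is 10.

10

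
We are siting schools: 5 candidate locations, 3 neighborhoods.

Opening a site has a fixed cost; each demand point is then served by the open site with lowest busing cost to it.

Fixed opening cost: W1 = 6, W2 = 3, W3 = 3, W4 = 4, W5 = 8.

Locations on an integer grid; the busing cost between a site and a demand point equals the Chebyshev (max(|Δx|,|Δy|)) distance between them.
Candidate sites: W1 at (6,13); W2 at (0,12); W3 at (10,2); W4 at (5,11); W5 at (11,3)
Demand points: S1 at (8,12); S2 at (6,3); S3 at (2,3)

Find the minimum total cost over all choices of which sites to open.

22

Open {W3, W4}: assign each demand point to its cheapest open site.
  S1→W4 3, S2→W3 4, S3→W3 8
  busing cost 15, fixed 7 → total 22.
Compare {W4}: busing cost 19 + fixed 4 = 23.
Compare {W1, W3}: busing cost 14 + fixed 9 = 23.
Compare {W3}: busing cost 22 + fixed 3 = 25.
All other subsets cost ≥ 23. Minimum total cost: 22.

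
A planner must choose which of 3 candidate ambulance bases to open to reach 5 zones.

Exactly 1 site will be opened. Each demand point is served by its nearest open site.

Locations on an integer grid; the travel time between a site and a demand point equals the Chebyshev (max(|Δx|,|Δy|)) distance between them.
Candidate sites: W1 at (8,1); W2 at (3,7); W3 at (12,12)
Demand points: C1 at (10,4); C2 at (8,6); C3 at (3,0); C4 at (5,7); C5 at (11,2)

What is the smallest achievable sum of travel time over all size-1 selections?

Open {W1}.
  C1→W1 3, C2→W1 5, C3→W1 5, C4→W1 6, C5→W1 3  ⇒ total 22.
Compare {W2}: total 29.
Compare {W3}: total 43.

22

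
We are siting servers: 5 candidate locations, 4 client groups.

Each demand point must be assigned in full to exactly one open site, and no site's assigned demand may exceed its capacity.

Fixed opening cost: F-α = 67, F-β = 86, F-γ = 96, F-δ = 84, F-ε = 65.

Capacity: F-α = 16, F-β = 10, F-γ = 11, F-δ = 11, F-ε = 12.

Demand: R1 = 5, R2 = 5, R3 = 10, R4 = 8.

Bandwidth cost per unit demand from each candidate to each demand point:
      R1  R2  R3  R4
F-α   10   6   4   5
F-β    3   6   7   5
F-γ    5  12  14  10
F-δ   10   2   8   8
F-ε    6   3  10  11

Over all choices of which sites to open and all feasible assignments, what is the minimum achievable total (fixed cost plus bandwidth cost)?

Open {F-α, F-β, F-ε}; cheapest assignment that respects the capacities:
  F-α (cap 16, load 10): R3 — cost 10×4 = 40
  F-β (cap 10, load 8): R4 — cost 8×5 = 40
  F-ε (cap 12, load 10): R1, R2 — cost 5×6 + 5×3 = 45
  Shipping 125, fixed 218 → total 343.
  Any other capacity-feasible assignment to {F-α, F-β, F-ε} ships for at least 125.
Compare {F-α, F-δ, F-ε}: its best feasible assignment gives total 365.
Compare {F-α, F-β, F-δ}: its best feasible assignment gives total 377.
Every other set of open sites that can feasibly serve all demand totals ≥ 365 even under its best assignment. Minimum: 343.

343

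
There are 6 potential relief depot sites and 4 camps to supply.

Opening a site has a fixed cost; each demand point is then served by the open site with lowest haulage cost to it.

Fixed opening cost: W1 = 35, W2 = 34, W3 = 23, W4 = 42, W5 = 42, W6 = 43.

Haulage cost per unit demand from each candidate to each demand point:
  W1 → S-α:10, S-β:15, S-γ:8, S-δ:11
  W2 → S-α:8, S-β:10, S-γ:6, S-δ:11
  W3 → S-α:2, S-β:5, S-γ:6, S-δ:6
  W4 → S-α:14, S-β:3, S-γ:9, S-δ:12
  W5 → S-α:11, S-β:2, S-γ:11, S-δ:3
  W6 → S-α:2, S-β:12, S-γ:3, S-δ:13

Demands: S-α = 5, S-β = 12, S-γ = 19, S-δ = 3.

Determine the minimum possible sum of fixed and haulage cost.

Open {W5, W6}: assign each demand point to its cheapest open site.
  S-α→W6 5×2=10, S-β→W5 12×2=24, S-γ→W6 19×3=57, S-δ→W5 3×3=9
  haulage cost 100, fixed 85 → total 185.
Compare {W3, W5, W6}: haulage cost 100 + fixed 108 = 208.
Compare {W3, W6}: haulage cost 145 + fixed 66 = 211.
Compare {W2, W5, W6}: haulage cost 100 + fixed 119 = 219.
All other subsets cost ≥ 208. Minimum total cost: 185.

185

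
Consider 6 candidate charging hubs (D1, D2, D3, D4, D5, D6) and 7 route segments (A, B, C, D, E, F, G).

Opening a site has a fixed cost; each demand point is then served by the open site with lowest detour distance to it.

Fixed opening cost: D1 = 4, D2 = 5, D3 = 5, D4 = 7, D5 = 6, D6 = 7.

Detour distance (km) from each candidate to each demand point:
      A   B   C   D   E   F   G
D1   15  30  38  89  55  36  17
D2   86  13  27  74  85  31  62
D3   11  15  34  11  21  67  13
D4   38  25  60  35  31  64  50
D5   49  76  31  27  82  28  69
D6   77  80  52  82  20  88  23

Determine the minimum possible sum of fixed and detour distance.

137

Open {D2, D3}: assign each demand point to its cheapest open site.
  A→D3 11, B→D2 13, C→D2 27, D→D3 11, E→D3 21, F→D2 31, G→D3 13
  detour distance 127, fixed 10 → total 137.
Compare {D2, D3, D5}: detour distance 124 + fixed 16 = 140.
Compare {D3, D5}: detour distance 130 + fixed 11 = 141.
Compare {D1, D2, D3}: detour distance 127 + fixed 14 = 141.
All other subsets cost ≥ 140. Minimum total cost: 137.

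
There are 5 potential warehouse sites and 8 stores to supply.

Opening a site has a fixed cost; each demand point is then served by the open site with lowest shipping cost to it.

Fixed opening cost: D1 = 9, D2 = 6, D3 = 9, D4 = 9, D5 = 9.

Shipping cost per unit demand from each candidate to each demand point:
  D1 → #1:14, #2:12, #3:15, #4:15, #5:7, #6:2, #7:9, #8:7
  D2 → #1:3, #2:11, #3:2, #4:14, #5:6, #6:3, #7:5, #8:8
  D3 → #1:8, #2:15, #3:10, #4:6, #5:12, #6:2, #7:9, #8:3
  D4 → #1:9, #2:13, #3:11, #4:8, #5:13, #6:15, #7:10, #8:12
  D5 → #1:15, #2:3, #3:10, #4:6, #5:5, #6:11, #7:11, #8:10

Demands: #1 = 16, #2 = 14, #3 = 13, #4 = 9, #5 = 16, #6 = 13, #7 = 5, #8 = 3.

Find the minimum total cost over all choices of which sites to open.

Open {D2, D3, D5}: assign each demand point to its cheapest open site.
  #1→D2 16×3=48, #2→D5 14×3=42, #3→D2 13×2=26, #4→D3 9×6=54, #5→D5 16×5=80, #6→D3 13×2=26, #7→D2 5×5=25, #8→D3 3×3=9
  shipping cost 310, fixed 24 → total 334.
Compare {D1, D2, D3, D5}: shipping cost 310 + fixed 33 = 343.
Compare {D2, D3, D4, D5}: shipping cost 310 + fixed 33 = 343.
Compare {D1, D2, D5}: shipping cost 322 + fixed 24 = 346.
All other subsets cost ≥ 343. Minimum total cost: 334.

334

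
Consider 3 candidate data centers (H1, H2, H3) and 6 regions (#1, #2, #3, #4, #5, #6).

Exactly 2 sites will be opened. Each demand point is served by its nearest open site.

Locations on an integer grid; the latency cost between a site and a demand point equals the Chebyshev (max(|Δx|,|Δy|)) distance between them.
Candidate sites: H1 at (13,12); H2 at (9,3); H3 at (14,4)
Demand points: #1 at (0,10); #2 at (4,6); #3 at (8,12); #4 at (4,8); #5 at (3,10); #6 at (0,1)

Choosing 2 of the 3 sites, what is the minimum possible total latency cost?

40

Open {H1, H2}.
  #1→H2 9, #2→H2 5, #3→H1 5, #4→H2 5, #5→H2 7, #6→H2 9  ⇒ total 40.
Compare {H2, H3}: total 43.
Compare {H1, H3}: total 59.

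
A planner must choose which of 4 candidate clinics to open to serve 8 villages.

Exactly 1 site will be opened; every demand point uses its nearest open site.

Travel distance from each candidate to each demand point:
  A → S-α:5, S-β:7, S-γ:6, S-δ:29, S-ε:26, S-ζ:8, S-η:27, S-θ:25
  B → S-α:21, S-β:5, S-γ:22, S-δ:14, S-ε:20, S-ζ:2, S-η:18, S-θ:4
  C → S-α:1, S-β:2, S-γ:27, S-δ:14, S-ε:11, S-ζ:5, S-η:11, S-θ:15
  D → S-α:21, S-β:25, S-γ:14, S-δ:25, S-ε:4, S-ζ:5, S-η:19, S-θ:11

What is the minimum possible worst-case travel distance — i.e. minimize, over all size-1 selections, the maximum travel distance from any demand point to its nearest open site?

Open {B}.
  Farthest demand point is S-γ at travel distance 22 (to B); all others are ≤ 22.
With {D} the worst case is 25.
With {C} the worst case is 27.
No size-1 selection achieves below 22.

22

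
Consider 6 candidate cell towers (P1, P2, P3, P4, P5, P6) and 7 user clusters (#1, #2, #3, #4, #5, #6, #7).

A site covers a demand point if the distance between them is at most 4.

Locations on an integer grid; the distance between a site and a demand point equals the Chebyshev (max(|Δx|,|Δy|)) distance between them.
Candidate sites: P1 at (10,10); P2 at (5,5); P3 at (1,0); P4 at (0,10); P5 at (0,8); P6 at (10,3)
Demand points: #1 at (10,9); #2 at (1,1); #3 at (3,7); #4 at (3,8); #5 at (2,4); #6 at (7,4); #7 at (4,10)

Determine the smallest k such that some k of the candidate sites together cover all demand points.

3

Coverage sets (demand points within 4 of each site):
  P1: {#1}
  P2: {#2, #3, #4, #5, #6}
  P3: {#2, #5}
  P4: {#3, #4, #7}
  P5: {#3, #4, #5, #7}
  P6: {#6}
No 2 sites suffice: every size-2 union leaves at least one demand point uncovered.
But {P1, P2, P4} covers everything, so the minimum is 3.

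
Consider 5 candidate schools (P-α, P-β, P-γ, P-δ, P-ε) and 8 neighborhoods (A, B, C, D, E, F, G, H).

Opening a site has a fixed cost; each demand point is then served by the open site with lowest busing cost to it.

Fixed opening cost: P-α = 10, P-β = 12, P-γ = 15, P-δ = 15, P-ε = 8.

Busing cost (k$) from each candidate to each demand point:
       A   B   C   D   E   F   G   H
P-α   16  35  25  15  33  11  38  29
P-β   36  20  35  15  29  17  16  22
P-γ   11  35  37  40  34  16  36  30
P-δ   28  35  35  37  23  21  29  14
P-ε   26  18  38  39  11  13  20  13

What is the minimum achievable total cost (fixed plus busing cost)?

Open {P-α, P-ε}: assign each demand point to its cheapest open site.
  A→P-α 16, B→P-ε 18, C→P-α 25, D→P-α 15, E→P-ε 11, F→P-α 11, G→P-ε 20, H→P-ε 13
  busing cost 129, fixed 18 → total 147.
Compare {P-α, P-β, P-ε}: busing cost 125 + fixed 30 = 155.
Compare {P-α, P-γ, P-ε}: busing cost 124 + fixed 33 = 157.
Compare {P-α, P-δ, P-ε}: busing cost 129 + fixed 33 = 162.
All other subsets cost ≥ 155. Minimum total cost: 147.

147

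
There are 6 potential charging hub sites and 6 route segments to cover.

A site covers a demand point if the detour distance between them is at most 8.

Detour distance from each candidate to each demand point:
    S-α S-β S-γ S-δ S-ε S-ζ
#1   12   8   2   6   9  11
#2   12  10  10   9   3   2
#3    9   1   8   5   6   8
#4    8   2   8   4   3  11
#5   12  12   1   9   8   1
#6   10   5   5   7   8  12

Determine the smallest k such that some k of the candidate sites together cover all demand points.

2

Coverage sets (demand points within 8 of each site):
  #1: {S-β, S-γ, S-δ}
  #2: {S-ε, S-ζ}
  #3: {S-β, S-γ, S-δ, S-ε, S-ζ}
  #4: {S-α, S-β, S-γ, S-δ, S-ε}
  #5: {S-γ, S-ε, S-ζ}
  #6: {S-β, S-γ, S-δ, S-ε}
No single site covers all 6 demand points.
But {#2, #4} covers everything, so the minimum is 2.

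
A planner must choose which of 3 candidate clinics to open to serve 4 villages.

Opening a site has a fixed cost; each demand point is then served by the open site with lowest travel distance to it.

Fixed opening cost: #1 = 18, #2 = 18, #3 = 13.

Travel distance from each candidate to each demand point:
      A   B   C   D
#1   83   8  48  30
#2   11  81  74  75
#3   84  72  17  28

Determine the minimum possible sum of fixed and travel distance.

113

Open {#1, #2, #3}: assign each demand point to its cheapest open site.
  A→#2 11, B→#1 8, C→#3 17, D→#3 28
  travel distance 64, fixed 49 → total 113.
Compare {#1, #2}: travel distance 97 + fixed 36 = 133.
Compare {#2, #3}: travel distance 128 + fixed 31 = 159.
Compare {#1, #3}: travel distance 136 + fixed 31 = 167.
All other subsets cost ≥ 133. Minimum total cost: 113.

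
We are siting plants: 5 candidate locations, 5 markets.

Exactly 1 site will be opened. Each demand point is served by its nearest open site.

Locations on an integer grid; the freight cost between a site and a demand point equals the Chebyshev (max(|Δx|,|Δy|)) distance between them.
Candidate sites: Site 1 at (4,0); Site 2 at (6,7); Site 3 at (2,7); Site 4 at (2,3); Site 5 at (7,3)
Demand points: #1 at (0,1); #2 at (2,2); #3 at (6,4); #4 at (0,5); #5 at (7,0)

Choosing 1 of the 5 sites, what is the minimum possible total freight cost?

Open {Site 4}.
  #1→Site 4 2, #2→Site 4 1, #3→Site 4 4, #4→Site 4 2, #5→Site 4 5  ⇒ total 14.
Compare {Site 1}: total 18.
Compare {Site 5}: total 23.
No size-1 selection does better; minimum is 14.

14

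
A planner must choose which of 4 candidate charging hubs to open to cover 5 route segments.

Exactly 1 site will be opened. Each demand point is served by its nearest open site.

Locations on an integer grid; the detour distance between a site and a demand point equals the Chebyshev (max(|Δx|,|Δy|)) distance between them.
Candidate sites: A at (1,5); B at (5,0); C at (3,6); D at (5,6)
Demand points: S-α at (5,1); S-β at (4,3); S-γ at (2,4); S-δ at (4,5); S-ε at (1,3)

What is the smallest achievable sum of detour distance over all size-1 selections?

Open {A}.
  S-α→A 4, S-β→A 3, S-γ→A 1, S-δ→A 3, S-ε→A 2  ⇒ total 13.
Compare {C}: total 14.
Compare {D}: total 16.
No size-1 selection does better; minimum is 13.

13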